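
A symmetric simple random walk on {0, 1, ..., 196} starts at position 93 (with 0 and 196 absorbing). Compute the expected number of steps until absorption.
E[τ | X_0 = 93] = 9579

Let v_k = E[τ | X_0 = k]. Boundary: v_0 = v_196 = 0. Recurrence: v_k = 1 + (v_{k-1} + v_{k+1})/2 for 1 ≤ k ≤ 195. The particular solution to v_k − (v_{k-1} + v_{k+1})/2 = 1 is v_k = −k^2. Adding homogeneous solution A + B k and matching boundaries gives v_k = k (196 − k). Substituting k = 93: v_93 = 93 · 103 = 9579.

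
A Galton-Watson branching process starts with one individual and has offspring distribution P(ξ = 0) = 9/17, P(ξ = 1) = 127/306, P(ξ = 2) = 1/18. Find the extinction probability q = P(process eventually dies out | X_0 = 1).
q = 1

Mean offspring μ = 0·9/17 + 1·127/306 + 2·1/18 = 161/306 ≤ 1. For μ ≤ 1 with offspring not concentrated at 1, the Galton-Watson process goes extinct almost surely, so q = 1.
(Algebraic check: The pgf is f(s) = 9/17 + 127/306·s + 1/18·s². The extinction probability q is the smallest fixed point of f in [0, 1]. Setting s = f(s):
  1/18·s² + (127/306 − 1)·s + 9/17 = 0
  1/18·s² − (9/17 + 1/18)·s + 9/17 = 0
which factors as (s − 1)·(1/18·s − 9/17) = 0, giving roots s = 1 and s = (9/17)/(1/18) = 162/17. Since 162/17 ≥ 1, the smallest root in [0, 1] is s = 1.)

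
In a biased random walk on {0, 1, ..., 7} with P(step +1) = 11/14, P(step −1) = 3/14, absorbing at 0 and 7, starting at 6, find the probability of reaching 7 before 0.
P(hit 7 before 0) = (1 − (3/11)^6) / (1 − (3/11)^7) = 2434894/2435623

Let u_k denote P(reach 7 before 0 | start at k). Boundary: u_0 = 0, u_7 = 1. Recurrence: u_k = 11/14·u_{k+1} + 3/14·u_{k-1} for 1 ≤ k ≤ 6. Try u_k = A + B·r^k with r = q/p = (3/14)/(11/14) = 3/11. Substitution satisfies the recurrence; boundary conditions give:
  u_k = (1 − r^k) / (1 − r^N) = (1 − (3/11)^6) / (1 − (3/11)^7) = 2434894/2435623.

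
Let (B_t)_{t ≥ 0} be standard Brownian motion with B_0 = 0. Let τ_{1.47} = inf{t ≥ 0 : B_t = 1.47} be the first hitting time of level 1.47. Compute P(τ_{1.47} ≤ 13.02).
P(τ_{1.47} ≤ 13.02) = 2(1 − Φ(1.47/√13.02)) = 2(1 − Φ(0.4074)) ≈ 0.6837

By the reflection principle for standard BM, P(τ_b ≤ t) = 2 · P(B_t ≥ b). Since B_t ~ N(0, t), P(B_t ≥ 1.47) = 1 − Φ(1.47/√t) = 1 − Φ(1.47/√13.02) = 1 − Φ(0.4074) ≈ 0.34186. Doubling: P(τ_{1.47} ≤ 13.02) ≈ 2 · 0.34186 = 0.68372 ≈ 0.6837.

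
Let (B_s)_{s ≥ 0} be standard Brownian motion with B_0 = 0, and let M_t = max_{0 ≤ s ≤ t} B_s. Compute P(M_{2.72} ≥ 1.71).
P(M_{2.72} ≥ 1.71) = 2·P(B_{2.72} ≥ 1.71) = 2(1 − Φ(1.71/√2.72)) ≈ 0.2998

By the reflection principle for Brownian motion, P(M_t ≥ a) = 2 · P(B_t ≥ a) for a ≥ 0. Since B_t ~ N(0, t), P(B_t ≥ 1.71) = 1 − Φ(1.71/√t) = 1 − Φ(1.71/√2.72) = 1 − Φ(1.0368). So
  P(M_{2.72} ≥ 1.71) = 2(1 − Φ(1.0368)) ≈ 0.2998.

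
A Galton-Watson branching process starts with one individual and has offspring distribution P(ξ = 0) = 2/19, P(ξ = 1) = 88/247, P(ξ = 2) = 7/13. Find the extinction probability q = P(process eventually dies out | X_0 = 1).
q = 26/133

The pgf is f(s) = 2/19 + 88/247·s + 7/13·s². The extinction probability q is the smallest fixed point of f in [0, 1]. Setting s = f(s):
  7/13·s² + (88/247 − 1)·s + 2/19 = 0
  7/13·s² − (2/19 + 7/13)·s + 2/19 = 0
which factors as (s − 1)·(7/13·s − 2/19) = 0, giving roots s = 1 and s = (2/19)/(7/13) = 26/133.
Mean offspring μ = 88/247 + 2·7/13 = 354/247 > 1 (supercritical), so q < 1. The extinction probability is the smaller root: q = (2/19)/(7/13) = 26/133.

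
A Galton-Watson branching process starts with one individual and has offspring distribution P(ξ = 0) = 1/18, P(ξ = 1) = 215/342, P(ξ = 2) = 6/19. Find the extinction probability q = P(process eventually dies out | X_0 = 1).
q = 19/108

The pgf is f(s) = 1/18 + 215/342·s + 6/19·s². The extinction probability q is the smallest fixed point of f in [0, 1]. Setting s = f(s):
  6/19·s² + (215/342 − 1)·s + 1/18 = 0
  6/19·s² − (1/18 + 6/19)·s + 1/18 = 0
which factors as (s − 1)·(6/19·s − 1/18) = 0, giving roots s = 1 and s = (1/18)/(6/19) = 19/108.
Mean offspring μ = 215/342 + 2·6/19 = 431/342 > 1 (supercritical), so q < 1. The extinction probability is the smaller root: q = (1/18)/(6/19) = 19/108.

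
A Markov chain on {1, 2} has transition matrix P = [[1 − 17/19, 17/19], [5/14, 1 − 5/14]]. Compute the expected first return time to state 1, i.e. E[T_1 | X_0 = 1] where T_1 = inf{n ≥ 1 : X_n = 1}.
E[T_1 | X_0 = 1] = 1/π_1 = 333/95

For an irreducible recurrent Markov chain with stationary distribution π, E[T_i | X_0 = i] = 1/π_i (Kac's formula). Here π_1 = (5/14)/(17/19 + 5/14) = (5/14)/(333/266) = 95/333, so E[T_1 | X_0 = 1] = 1/π_1 = (17/19 + 5/14)/(5/14) = (333/266)/(5/14) = 333/95.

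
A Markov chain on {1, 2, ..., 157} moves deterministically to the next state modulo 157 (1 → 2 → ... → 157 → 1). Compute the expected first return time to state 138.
E[T_138 | X_0 = 138] = 157

The chain cycles deterministically, so starting at state 138 it returns in exactly 157 steps. Equivalently, the stationary distribution is uniform π_j = 1/157 for every state j, so by Kac's formula E[T_138] = 1/π_138 = 157.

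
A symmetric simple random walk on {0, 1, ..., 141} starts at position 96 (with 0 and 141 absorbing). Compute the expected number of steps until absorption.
E[τ | X_0 = 96] = 4320

Let v_k = E[τ | X_0 = k]. Boundary: v_0 = v_141 = 0. Recurrence: v_k = 1 + (v_{k-1} + v_{k+1})/2 for 1 ≤ k ≤ 140. The particular solution to v_k − (v_{k-1} + v_{k+1})/2 = 1 is v_k = −k^2. Adding homogeneous solution A + B k and matching boundaries gives v_k = k (141 − k). Substituting k = 96: v_96 = 96 · 45 = 4320.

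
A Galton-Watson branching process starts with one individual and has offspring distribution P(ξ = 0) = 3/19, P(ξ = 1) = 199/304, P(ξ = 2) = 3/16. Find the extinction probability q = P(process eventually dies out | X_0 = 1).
q = 16/19

The pgf is f(s) = 3/19 + 199/304·s + 3/16·s². The extinction probability q is the smallest fixed point of f in [0, 1]. Setting s = f(s):
  3/16·s² + (199/304 − 1)·s + 3/19 = 0
  3/16·s² − (3/19 + 3/16)·s + 3/19 = 0
which factors as (s − 1)·(3/16·s − 3/19) = 0, giving roots s = 1 and s = (3/19)/(3/16) = 16/19.
Mean offspring μ = 199/304 + 2·3/16 = 313/304 > 1 (supercritical), so q < 1. The extinction probability is the smaller root: q = (3/19)/(3/16) = 16/19.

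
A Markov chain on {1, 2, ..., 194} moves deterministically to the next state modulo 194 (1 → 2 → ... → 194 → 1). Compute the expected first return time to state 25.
E[T_25 | X_0 = 25] = 194

The chain cycles deterministically, so starting at state 25 it returns in exactly 194 steps. Equivalently, the stationary distribution is uniform π_j = 1/194 for every state j, so by Kac's formula E[T_25] = 1/π_25 = 194.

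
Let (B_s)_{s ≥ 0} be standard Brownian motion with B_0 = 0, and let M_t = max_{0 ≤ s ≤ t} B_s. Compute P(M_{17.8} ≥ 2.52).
P(M_{17.8} ≥ 2.52) = 2·P(B_{17.8} ≥ 2.52) = 2(1 − Φ(2.52/√17.8)) ≈ 0.5503

By the reflection principle for Brownian motion, P(M_t ≥ a) = 2 · P(B_t ≥ a) for a ≥ 0. Since B_t ~ N(0, t), P(B_t ≥ 2.52) = 1 − Φ(2.52/√t) = 1 − Φ(2.52/√17.8) = 1 − Φ(0.5973). So
  P(M_{17.8} ≥ 2.52) = 2(1 − Φ(0.5973)) ≈ 0.5503.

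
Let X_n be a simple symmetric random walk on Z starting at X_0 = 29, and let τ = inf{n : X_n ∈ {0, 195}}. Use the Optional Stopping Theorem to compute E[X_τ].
E[X_τ] = 29

X_n is a martingale and τ is a bounded-mean stopping time (indeed τ is finite a.s. with bounded expectation since the walk is in a bounded region). By the OST, E[X_τ] = E[X_0] = 29. Equivalently: E[X_τ] = 195 · P(hit 195 first) + 0 · P(hit 0 first) = 195 · (29/195) = 29.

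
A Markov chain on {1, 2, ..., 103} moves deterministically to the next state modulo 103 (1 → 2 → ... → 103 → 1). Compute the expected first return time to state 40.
E[T_40 | X_0 = 40] = 103

The chain cycles deterministically, so starting at state 40 it returns in exactly 103 steps. Equivalently, the stationary distribution is uniform π_j = 1/103 for every state j, so by Kac's formula E[T_40] = 1/π_40 = 103.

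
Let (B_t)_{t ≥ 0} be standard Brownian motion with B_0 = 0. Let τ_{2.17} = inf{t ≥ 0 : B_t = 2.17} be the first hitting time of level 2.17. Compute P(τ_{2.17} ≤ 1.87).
P(τ_{2.17} ≤ 1.87) = 2(1 − Φ(2.17/√1.87)) = 2(1 − Φ(1.5869)) ≈ 0.1125

By the reflection principle for standard BM, P(τ_b ≤ t) = 2 · P(B_t ≥ b). Since B_t ~ N(0, t), P(B_t ≥ 2.17) = 1 − Φ(2.17/√t) = 1 − Φ(2.17/√1.87) = 1 − Φ(1.5869) ≈ 0.05627. Doubling: P(τ_{2.17} ≤ 1.87) ≈ 2 · 0.05627 = 0.11254 ≈ 0.1125.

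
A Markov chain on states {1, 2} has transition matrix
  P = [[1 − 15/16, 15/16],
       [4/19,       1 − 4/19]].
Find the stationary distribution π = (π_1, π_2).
π_1 = 64/349, π_2 = 285/349

Solve πP = π with π_1 + π_2 = 1. From πP = π: π_1 · (1 − 15/16) + π_2 · 4/19 = π_1 ⇒ π_2 · 4/19 = π_1 · 15/16 ⇒ π_2/π_1 = (15/16)/(4/19) = 285/64. Together with π_1 + π_2 = 1:
  π_1 = (4/19)/(15/16 + 4/19) = (4/19)/(349/304) = 64/349,
  π_2 = (15/16)/(15/16 + 4/19) = (15/16)/(349/304) = 285/349.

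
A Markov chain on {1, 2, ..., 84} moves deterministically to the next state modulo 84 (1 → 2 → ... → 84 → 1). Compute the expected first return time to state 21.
E[T_21 | X_0 = 21] = 84

The chain cycles deterministically, so starting at state 21 it returns in exactly 84 steps. Equivalently, the stationary distribution is uniform π_j = 1/84 for every state j, so by Kac's formula E[T_21] = 1/π_21 = 84.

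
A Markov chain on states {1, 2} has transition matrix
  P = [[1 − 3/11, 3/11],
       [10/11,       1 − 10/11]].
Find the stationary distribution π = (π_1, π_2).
π_1 = 10/13, π_2 = 3/13

Solve πP = π with π_1 + π_2 = 1. From πP = π: π_1 · (1 − 3/11) + π_2 · 10/11 = π_1 ⇒ π_2 · 10/11 = π_1 · 3/11 ⇒ π_2/π_1 = (3/11)/(10/11) = 3/10. Together with π_1 + π_2 = 1:
  π_1 = (10/11)/(3/11 + 10/11) = (10/11)/(13/11) = 10/13,
  π_2 = (3/11)/(3/11 + 10/11) = (3/11)/(13/11) = 3/13.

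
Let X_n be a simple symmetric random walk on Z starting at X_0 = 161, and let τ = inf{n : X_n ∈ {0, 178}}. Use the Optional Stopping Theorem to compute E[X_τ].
E[X_τ] = 161

X_n is a martingale and τ is a bounded-mean stopping time (indeed τ is finite a.s. with bounded expectation since the walk is in a bounded region). By the OST, E[X_τ] = E[X_0] = 161. Equivalently: E[X_τ] = 178 · P(hit 178 first) + 0 · P(hit 0 first) = 178 · (161/178) = 161.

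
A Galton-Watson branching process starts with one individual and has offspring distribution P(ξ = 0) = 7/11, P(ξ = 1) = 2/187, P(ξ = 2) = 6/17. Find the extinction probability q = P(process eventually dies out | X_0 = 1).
q = 1

Mean offspring μ = 0·7/11 + 1·2/187 + 2·6/17 = 134/187 ≤ 1. For μ ≤ 1 with offspring not concentrated at 1, the Galton-Watson process goes extinct almost surely, so q = 1.
(Algebraic check: The pgf is f(s) = 7/11 + 2/187·s + 6/17·s². The extinction probability q is the smallest fixed point of f in [0, 1]. Setting s = f(s):
  6/17·s² + (2/187 − 1)·s + 7/11 = 0
  6/17·s² − (7/11 + 6/17)·s + 7/11 = 0
which factors as (s − 1)·(6/17·s − 7/11) = 0, giving roots s = 1 and s = (7/11)/(6/17) = 119/66. Since 119/66 ≥ 1, the smallest root in [0, 1] is s = 1.)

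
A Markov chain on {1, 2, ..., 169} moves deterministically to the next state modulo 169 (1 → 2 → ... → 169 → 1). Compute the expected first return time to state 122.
E[T_122 | X_0 = 122] = 169

The chain cycles deterministically, so starting at state 122 it returns in exactly 169 steps. Equivalently, the stationary distribution is uniform π_j = 1/169 for every state j, so by Kac's formula E[T_122] = 1/π_122 = 169.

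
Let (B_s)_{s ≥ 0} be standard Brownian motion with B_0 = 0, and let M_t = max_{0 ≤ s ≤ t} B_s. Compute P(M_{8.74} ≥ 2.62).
P(M_{8.74} ≥ 2.62) = 2·P(B_{8.74} ≥ 2.62) = 2(1 − Φ(2.62/√8.74)) ≈ 0.3755

By the reflection principle for Brownian motion, P(M_t ≥ a) = 2 · P(B_t ≥ a) for a ≥ 0. Since B_t ~ N(0, t), P(B_t ≥ 2.62) = 1 − Φ(2.62/√t) = 1 − Φ(2.62/√8.74) = 1 − Φ(0.8862). So
  P(M_{8.74} ≥ 2.62) = 2(1 − Φ(0.8862)) ≈ 0.3755.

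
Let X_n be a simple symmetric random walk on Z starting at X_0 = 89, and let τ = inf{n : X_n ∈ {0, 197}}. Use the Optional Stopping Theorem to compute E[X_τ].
E[X_τ] = 89

X_n is a martingale and τ is a bounded-mean stopping time (indeed τ is finite a.s. with bounded expectation since the walk is in a bounded region). By the OST, E[X_τ] = E[X_0] = 89. Equivalently: E[X_τ] = 197 · P(hit 197 first) + 0 · P(hit 0 first) = 197 · (89/197) = 89.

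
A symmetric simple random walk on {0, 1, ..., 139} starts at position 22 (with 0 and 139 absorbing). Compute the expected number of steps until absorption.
E[τ | X_0 = 22] = 2574

Let v_k = E[τ | X_0 = k]. Boundary: v_0 = v_139 = 0. Recurrence: v_k = 1 + (v_{k-1} + v_{k+1})/2 for 1 ≤ k ≤ 138. The particular solution to v_k − (v_{k-1} + v_{k+1})/2 = 1 is v_k = −k^2. Adding homogeneous solution A + B k and matching boundaries gives v_k = k (139 − k). Substituting k = 22: v_22 = 22 · 117 = 2574.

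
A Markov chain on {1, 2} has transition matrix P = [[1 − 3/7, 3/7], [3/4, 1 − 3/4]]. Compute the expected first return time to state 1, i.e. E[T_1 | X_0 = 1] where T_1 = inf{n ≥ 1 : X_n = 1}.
E[T_1 | X_0 = 1] = 1/π_1 = 11/7

For an irreducible recurrent Markov chain with stationary distribution π, E[T_i | X_0 = i] = 1/π_i (Kac's formula). Here π_1 = (3/4)/(3/7 + 3/4) = (3/4)/(33/28) = 7/11, so E[T_1 | X_0 = 1] = 1/π_1 = (3/7 + 3/4)/(3/4) = (33/28)/(3/4) = 11/7.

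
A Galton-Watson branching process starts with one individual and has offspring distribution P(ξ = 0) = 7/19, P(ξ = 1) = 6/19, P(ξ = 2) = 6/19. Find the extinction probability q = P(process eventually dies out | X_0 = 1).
q = 1

Mean offspring μ = 0·7/19 + 1·6/19 + 2·6/19 = 18/19 ≤ 1. For μ ≤ 1 with offspring not concentrated at 1, the Galton-Watson process goes extinct almost surely, so q = 1.
(Algebraic check: The pgf is f(s) = 7/19 + 6/19·s + 6/19·s². The extinction probability q is the smallest fixed point of f in [0, 1]. Setting s = f(s):
  6/19·s² + (6/19 − 1)·s + 7/19 = 0
  6/19·s² − (7/19 + 6/19)·s + 7/19 = 0
which factors as (s − 1)·(6/19·s − 7/19) = 0, giving roots s = 1 and s = (7/19)/(6/19) = 7/6. Since 7/6 ≥ 1, the smallest root in [0, 1] is s = 1.)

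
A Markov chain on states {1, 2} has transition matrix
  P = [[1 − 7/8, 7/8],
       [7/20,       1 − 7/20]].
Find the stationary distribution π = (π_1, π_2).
π_1 = 2/7, π_2 = 5/7

Solve πP = π with π_1 + π_2 = 1. From πP = π: π_1 · (1 − 7/8) + π_2 · 7/20 = π_1 ⇒ π_2 · 7/20 = π_1 · 7/8 ⇒ π_2/π_1 = (7/8)/(7/20) = 5/2. Together with π_1 + π_2 = 1:
  π_1 = (7/20)/(7/8 + 7/20) = (7/20)/(49/40) = 2/7,
  π_2 = (7/8)/(7/8 + 7/20) = (7/8)/(49/40) = 5/7.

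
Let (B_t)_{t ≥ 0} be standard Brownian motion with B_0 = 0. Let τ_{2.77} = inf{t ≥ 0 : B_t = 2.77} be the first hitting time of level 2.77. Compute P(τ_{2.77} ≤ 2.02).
P(τ_{2.77} ≤ 2.02) = 2(1 − Φ(2.77/√2.02)) = 2(1 − Φ(1.9490)) ≈ 0.0513

By the reflection principle for standard BM, P(τ_b ≤ t) = 2 · P(B_t ≥ b). Since B_t ~ N(0, t), P(B_t ≥ 2.77) = 1 − Φ(2.77/√t) = 1 − Φ(2.77/√2.02) = 1 − Φ(1.9490) ≈ 0.02565. Doubling: P(τ_{2.77} ≤ 2.02) ≈ 2 · 0.02565 = 0.05130 ≈ 0.0513.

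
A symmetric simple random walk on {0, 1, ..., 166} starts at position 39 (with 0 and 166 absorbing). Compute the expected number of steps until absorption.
E[τ | X_0 = 39] = 4953

Let v_k = E[τ | X_0 = k]. Boundary: v_0 = v_166 = 0. Recurrence: v_k = 1 + (v_{k-1} + v_{k+1})/2 for 1 ≤ k ≤ 165. The particular solution to v_k − (v_{k-1} + v_{k+1})/2 = 1 is v_k = −k^2. Adding homogeneous solution A + B k and matching boundaries gives v_k = k (166 − k). Substituting k = 39: v_39 = 39 · 127 = 4953.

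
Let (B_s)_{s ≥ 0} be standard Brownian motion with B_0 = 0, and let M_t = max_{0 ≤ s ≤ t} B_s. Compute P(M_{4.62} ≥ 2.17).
P(M_{4.62} ≥ 2.17) = 2·P(B_{4.62} ≥ 2.17) = 2(1 − Φ(2.17/√4.62)) ≈ 0.3127

By the reflection principle for Brownian motion, P(M_t ≥ a) = 2 · P(B_t ≥ a) for a ≥ 0. Since B_t ~ N(0, t), P(B_t ≥ 2.17) = 1 − Φ(2.17/√t) = 1 − Φ(2.17/√4.62) = 1 − Φ(1.0096). So
  P(M_{4.62} ≥ 2.17) = 2(1 − Φ(1.0096)) ≈ 0.3127.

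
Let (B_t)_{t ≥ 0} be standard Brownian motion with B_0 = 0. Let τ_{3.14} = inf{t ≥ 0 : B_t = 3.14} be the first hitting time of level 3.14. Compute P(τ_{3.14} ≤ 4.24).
P(τ_{3.14} ≤ 4.24) = 2(1 − Φ(3.14/√4.24)) = 2(1 − Φ(1.5249)) ≈ 0.1273

By the reflection principle for standard BM, P(τ_b ≤ t) = 2 · P(B_t ≥ b). Since B_t ~ N(0, t), P(B_t ≥ 3.14) = 1 − Φ(3.14/√t) = 1 − Φ(3.14/√4.24) = 1 − Φ(1.5249) ≈ 0.06364. Doubling: P(τ_{3.14} ≤ 4.24) ≈ 2 · 0.06364 = 0.12728 ≈ 0.1273.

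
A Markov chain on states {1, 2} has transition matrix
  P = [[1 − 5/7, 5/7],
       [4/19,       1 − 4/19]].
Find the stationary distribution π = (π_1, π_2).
π_1 = 28/123, π_2 = 95/123

Solve πP = π with π_1 + π_2 = 1. From πP = π: π_1 · (1 − 5/7) + π_2 · 4/19 = π_1 ⇒ π_2 · 4/19 = π_1 · 5/7 ⇒ π_2/π_1 = (5/7)/(4/19) = 95/28. Together with π_1 + π_2 = 1:
  π_1 = (4/19)/(5/7 + 4/19) = (4/19)/(123/133) = 28/123,
  π_2 = (5/7)/(5/7 + 4/19) = (5/7)/(123/133) = 95/123.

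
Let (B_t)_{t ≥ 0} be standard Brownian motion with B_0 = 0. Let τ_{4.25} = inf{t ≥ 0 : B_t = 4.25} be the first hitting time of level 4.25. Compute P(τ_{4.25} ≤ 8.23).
P(τ_{4.25} ≤ 8.23) = 2(1 − Φ(4.25/√8.23)) = 2(1 − Φ(1.4815)) ≈ 0.1385

By the reflection principle for standard BM, P(τ_b ≤ t) = 2 · P(B_t ≥ b). Since B_t ~ N(0, t), P(B_t ≥ 4.25) = 1 − Φ(4.25/√t) = 1 − Φ(4.25/√8.23) = 1 − Φ(1.4815) ≈ 0.06924. Doubling: P(τ_{4.25} ≤ 8.23) ≈ 2 · 0.06924 = 0.13848 ≈ 0.1385.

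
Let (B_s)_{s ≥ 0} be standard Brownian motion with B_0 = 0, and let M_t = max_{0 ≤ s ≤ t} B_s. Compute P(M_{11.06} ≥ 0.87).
P(M_{11.06} ≥ 0.87) = 2·P(B_{11.06} ≥ 0.87) = 2(1 − Φ(0.87/√11.06)) ≈ 0.7936

By the reflection principle for Brownian motion, P(M_t ≥ a) = 2 · P(B_t ≥ a) for a ≥ 0. Since B_t ~ N(0, t), P(B_t ≥ 0.87) = 1 − Φ(0.87/√t) = 1 − Φ(0.87/√11.06) = 1 − Φ(0.2616). So
  P(M_{11.06} ≥ 0.87) = 2(1 − Φ(0.2616)) ≈ 0.7936.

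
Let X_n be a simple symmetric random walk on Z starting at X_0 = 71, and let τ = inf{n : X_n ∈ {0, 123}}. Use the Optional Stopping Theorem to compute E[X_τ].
E[X_τ] = 71

X_n is a martingale and τ is a bounded-mean stopping time (indeed τ is finite a.s. with bounded expectation since the walk is in a bounded region). By the OST, E[X_τ] = E[X_0] = 71. Equivalently: E[X_τ] = 123 · P(hit 123 first) + 0 · P(hit 0 first) = 123 · (71/123) = 71.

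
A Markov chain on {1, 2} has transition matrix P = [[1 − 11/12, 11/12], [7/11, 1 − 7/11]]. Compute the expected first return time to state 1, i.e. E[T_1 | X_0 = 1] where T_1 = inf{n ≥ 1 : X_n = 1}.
E[T_1 | X_0 = 1] = 1/π_1 = 205/84

For an irreducible recurrent Markov chain with stationary distribution π, E[T_i | X_0 = i] = 1/π_i (Kac's formula). Here π_1 = (7/11)/(11/12 + 7/11) = (7/11)/(205/132) = 84/205, so E[T_1 | X_0 = 1] = 1/π_1 = (11/12 + 7/11)/(7/11) = (205/132)/(7/11) = 205/84.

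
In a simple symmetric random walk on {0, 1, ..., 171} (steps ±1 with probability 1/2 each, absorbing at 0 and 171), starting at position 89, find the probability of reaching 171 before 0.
P(hit 171 before 0) = 89/171

Let u_k = P(hit 171 before 0 | start at k). Then u_0 = 0, u_171 = 1, and u_k = u_{k-1}/2 + u_{k+1}/2 for 1 ≤ k ≤ 170. This harmonic recurrence is solved by u_k = k/171, giving u_89 = 89/171.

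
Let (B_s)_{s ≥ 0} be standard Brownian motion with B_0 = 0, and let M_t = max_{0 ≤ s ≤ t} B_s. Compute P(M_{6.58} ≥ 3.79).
P(M_{6.58} ≥ 3.79) = 2·P(B_{6.58} ≥ 3.79) = 2(1 − Φ(3.79/√6.58)) ≈ 0.1395

By the reflection principle for Brownian motion, P(M_t ≥ a) = 2 · P(B_t ≥ a) for a ≥ 0. Since B_t ~ N(0, t), P(B_t ≥ 3.79) = 1 − Φ(3.79/√t) = 1 − Φ(3.79/√6.58) = 1 − Φ(1.4775). So
  P(M_{6.58} ≥ 3.79) = 2(1 − Φ(1.4775)) ≈ 0.1395.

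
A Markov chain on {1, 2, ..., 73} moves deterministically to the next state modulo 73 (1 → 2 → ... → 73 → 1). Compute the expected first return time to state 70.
E[T_70 | X_0 = 70] = 73

The chain cycles deterministically, so starting at state 70 it returns in exactly 73 steps. Equivalently, the stationary distribution is uniform π_j = 1/73 for every state j, so by Kac's formula E[T_70] = 1/π_70 = 73.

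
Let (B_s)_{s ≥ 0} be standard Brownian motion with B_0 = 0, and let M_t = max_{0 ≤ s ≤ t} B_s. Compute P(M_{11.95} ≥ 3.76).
P(M_{11.95} ≥ 3.76) = 2·P(B_{11.95} ≥ 3.76) = 2(1 − Φ(3.76/√11.95)) ≈ 0.2767

By the reflection principle for Brownian motion, P(M_t ≥ a) = 2 · P(B_t ≥ a) for a ≥ 0. Since B_t ~ N(0, t), P(B_t ≥ 3.76) = 1 − Φ(3.76/√t) = 1 − Φ(3.76/√11.95) = 1 − Φ(1.0877). So
  P(M_{11.95} ≥ 3.76) = 2(1 − Φ(1.0877)) ≈ 0.2767.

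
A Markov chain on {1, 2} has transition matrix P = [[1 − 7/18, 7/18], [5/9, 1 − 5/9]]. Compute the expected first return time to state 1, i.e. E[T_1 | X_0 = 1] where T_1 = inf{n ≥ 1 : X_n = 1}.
E[T_1 | X_0 = 1] = 1/π_1 = 17/10

For an irreducible recurrent Markov chain with stationary distribution π, E[T_i | X_0 = i] = 1/π_i (Kac's formula). Here π_1 = (5/9)/(7/18 + 5/9) = (5/9)/(17/18) = 10/17, so E[T_1 | X_0 = 1] = 1/π_1 = (7/18 + 5/9)/(5/9) = (17/18)/(5/9) = 17/10.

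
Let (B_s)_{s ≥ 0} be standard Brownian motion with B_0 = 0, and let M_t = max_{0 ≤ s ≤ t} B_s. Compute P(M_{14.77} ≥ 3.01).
P(M_{14.77} ≥ 3.01) = 2·P(B_{14.77} ≥ 3.01) = 2(1 − Φ(3.01/√14.77)) ≈ 0.4335

By the reflection principle for Brownian motion, P(M_t ≥ a) = 2 · P(B_t ≥ a) for a ≥ 0. Since B_t ~ N(0, t), P(B_t ≥ 3.01) = 1 − Φ(3.01/√t) = 1 − Φ(3.01/√14.77) = 1 − Φ(0.7832). So
  P(M_{14.77} ≥ 3.01) = 2(1 − Φ(0.7832)) ≈ 0.4335.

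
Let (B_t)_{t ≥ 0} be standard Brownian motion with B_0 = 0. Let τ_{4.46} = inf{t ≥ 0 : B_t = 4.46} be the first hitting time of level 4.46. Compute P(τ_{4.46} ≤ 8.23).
P(τ_{4.46} ≤ 8.23) = 2(1 − Φ(4.46/√8.23)) = 2(1 − Φ(1.5547)) ≈ 0.1200

By the reflection principle for standard BM, P(τ_b ≤ t) = 2 · P(B_t ≥ b). Since B_t ~ N(0, t), P(B_t ≥ 4.46) = 1 − Φ(4.46/√t) = 1 − Φ(4.46/√8.23) = 1 − Φ(1.5547) ≈ 0.06001. Doubling: P(τ_{4.46} ≤ 8.23) ≈ 2 · 0.06001 = 0.12002 ≈ 0.1200.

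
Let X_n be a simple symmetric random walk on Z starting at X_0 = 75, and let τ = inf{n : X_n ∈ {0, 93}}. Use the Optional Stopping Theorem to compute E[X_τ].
E[X_τ] = 75

X_n is a martingale and τ is a bounded-mean stopping time (indeed τ is finite a.s. with bounded expectation since the walk is in a bounded region). By the OST, E[X_τ] = E[X_0] = 75. Equivalently: E[X_τ] = 93 · P(hit 93 first) + 0 · P(hit 0 first) = 93 · (75/93) = 75.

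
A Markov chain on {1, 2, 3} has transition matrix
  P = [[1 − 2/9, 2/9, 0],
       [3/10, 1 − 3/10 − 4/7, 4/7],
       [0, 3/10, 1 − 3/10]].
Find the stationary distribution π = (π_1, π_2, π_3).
π = (567/1787, 420/1787, 800/1787)

This is a birth-death chain on three states, which satisfies detailed balance: π_1 · P_{12} = π_2 · P_{21} and π_2 · P_{23} = π_3 · P_{32}.
From π_1 · 2/9 = π_2 · 3/10: π_2/π_1 = (2/9)/(3/10) = 20/27.
From π_2 · 4/7 = π_3 · 3/10: π_3/π_2 = (4/7)/(3/10) = 40/21.
Take π_1 proportional to 1; then unnormalized π = (1, 20/27, 800/567). Normalize by dividing by the sum 1787/567:
  π = (567/1787, 420/1787, 800/1787).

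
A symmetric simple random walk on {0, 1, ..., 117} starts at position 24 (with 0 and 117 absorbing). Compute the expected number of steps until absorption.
E[τ | X_0 = 24] = 2232

Let v_k = E[τ | X_0 = k]. Boundary: v_0 = v_117 = 0. Recurrence: v_k = 1 + (v_{k-1} + v_{k+1})/2 for 1 ≤ k ≤ 116. The particular solution to v_k − (v_{k-1} + v_{k+1})/2 = 1 is v_k = −k^2. Adding homogeneous solution A + B k and matching boundaries gives v_k = k (117 − k). Substituting k = 24: v_24 = 24 · 93 = 2232.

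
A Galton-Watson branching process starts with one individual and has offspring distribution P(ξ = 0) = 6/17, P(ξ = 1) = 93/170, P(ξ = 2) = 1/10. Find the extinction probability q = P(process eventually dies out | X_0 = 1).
q = 1

Mean offspring μ = 0·6/17 + 1·93/170 + 2·1/10 = 127/170 ≤ 1. For μ ≤ 1 with offspring not concentrated at 1, the Galton-Watson process goes extinct almost surely, so q = 1.
(Algebraic check: The pgf is f(s) = 6/17 + 93/170·s + 1/10·s². The extinction probability q is the smallest fixed point of f in [0, 1]. Setting s = f(s):
  1/10·s² + (93/170 − 1)·s + 6/17 = 0
  1/10·s² − (6/17 + 1/10)·s + 6/17 = 0
which factors as (s − 1)·(1/10·s − 6/17) = 0, giving roots s = 1 and s = (6/17)/(1/10) = 60/17. Since 60/17 ≥ 1, the smallest root in [0, 1] is s = 1.)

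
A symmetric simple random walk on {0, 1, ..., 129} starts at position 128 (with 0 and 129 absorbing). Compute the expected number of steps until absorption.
E[τ | X_0 = 128] = 128

Let v_k = E[τ | X_0 = k]. Boundary: v_0 = v_129 = 0. Recurrence: v_k = 1 + (v_{k-1} + v_{k+1})/2 for 1 ≤ k ≤ 128. The particular solution to v_k − (v_{k-1} + v_{k+1})/2 = 1 is v_k = −k^2. Adding homogeneous solution A + B k and matching boundaries gives v_k = k (129 − k). Substituting k = 128: v_128 = 128 · 1 = 128.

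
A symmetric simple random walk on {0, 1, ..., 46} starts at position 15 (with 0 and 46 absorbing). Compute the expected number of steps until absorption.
E[τ | X_0 = 15] = 465

Let v_k = E[τ | X_0 = k]. Boundary: v_0 = v_46 = 0. Recurrence: v_k = 1 + (v_{k-1} + v_{k+1})/2 for 1 ≤ k ≤ 45. The particular solution to v_k − (v_{k-1} + v_{k+1})/2 = 1 is v_k = −k^2. Adding homogeneous solution A + B k and matching boundaries gives v_k = k (46 − k). Substituting k = 15: v_15 = 15 · 31 = 465.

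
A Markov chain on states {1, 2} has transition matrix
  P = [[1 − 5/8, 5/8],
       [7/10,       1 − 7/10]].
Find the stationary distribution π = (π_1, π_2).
π_1 = 28/53, π_2 = 25/53

Solve πP = π with π_1 + π_2 = 1. From πP = π: π_1 · (1 − 5/8) + π_2 · 7/10 = π_1 ⇒ π_2 · 7/10 = π_1 · 5/8 ⇒ π_2/π_1 = (5/8)/(7/10) = 25/28. Together with π_1 + π_2 = 1:
  π_1 = (7/10)/(5/8 + 7/10) = (7/10)/(53/40) = 28/53,
  π_2 = (5/8)/(5/8 + 7/10) = (5/8)/(53/40) = 25/53.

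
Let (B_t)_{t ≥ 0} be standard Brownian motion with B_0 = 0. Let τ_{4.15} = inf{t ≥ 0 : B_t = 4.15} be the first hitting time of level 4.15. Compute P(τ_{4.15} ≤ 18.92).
P(τ_{4.15} ≤ 18.92) = 2(1 − Φ(4.15/√18.92)) = 2(1 − Φ(0.9541)) ≈ 0.3400

By the reflection principle for standard BM, P(τ_b ≤ t) = 2 · P(B_t ≥ b). Since B_t ~ N(0, t), P(B_t ≥ 4.15) = 1 − Φ(4.15/√t) = 1 − Φ(4.15/√18.92) = 1 − Φ(0.9541) ≈ 0.17002. Doubling: P(τ_{4.15} ≤ 18.92) ≈ 2 · 0.17002 = 0.34004 ≈ 0.3400.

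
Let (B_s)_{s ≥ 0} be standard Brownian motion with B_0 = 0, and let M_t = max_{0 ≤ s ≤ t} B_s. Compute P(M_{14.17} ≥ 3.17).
P(M_{14.17} ≥ 3.17) = 2·P(B_{14.17} ≥ 3.17) = 2(1 − Φ(3.17/√14.17)) ≈ 0.3997

By the reflection principle for Brownian motion, P(M_t ≥ a) = 2 · P(B_t ≥ a) for a ≥ 0. Since B_t ~ N(0, t), P(B_t ≥ 3.17) = 1 − Φ(3.17/√t) = 1 − Φ(3.17/√14.17) = 1 − Φ(0.8421). So
  P(M_{14.17} ≥ 3.17) = 2(1 − Φ(0.8421)) ≈ 0.3997.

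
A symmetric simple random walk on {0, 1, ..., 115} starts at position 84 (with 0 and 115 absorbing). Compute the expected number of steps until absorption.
E[τ | X_0 = 84] = 2604

Let v_k = E[τ | X_0 = k]. Boundary: v_0 = v_115 = 0. Recurrence: v_k = 1 + (v_{k-1} + v_{k+1})/2 for 1 ≤ k ≤ 114. The particular solution to v_k − (v_{k-1} + v_{k+1})/2 = 1 is v_k = −k^2. Adding homogeneous solution A + B k and matching boundaries gives v_k = k (115 − k). Substituting k = 84: v_84 = 84 · 31 = 2604.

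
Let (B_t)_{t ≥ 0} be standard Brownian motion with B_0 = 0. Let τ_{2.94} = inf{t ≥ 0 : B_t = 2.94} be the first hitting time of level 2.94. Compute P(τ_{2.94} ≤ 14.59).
P(τ_{2.94} ≤ 14.59) = 2(1 − Φ(2.94/√14.59)) = 2(1 − Φ(0.7697)) ≈ 0.4415

By the reflection principle for standard BM, P(τ_b ≤ t) = 2 · P(B_t ≥ b). Since B_t ~ N(0, t), P(B_t ≥ 2.94) = 1 − Φ(2.94/√t) = 1 − Φ(2.94/√14.59) = 1 − Φ(0.7697) ≈ 0.22074. Doubling: P(τ_{2.94} ≤ 14.59) ≈ 2 · 0.22074 = 0.44148 ≈ 0.4415.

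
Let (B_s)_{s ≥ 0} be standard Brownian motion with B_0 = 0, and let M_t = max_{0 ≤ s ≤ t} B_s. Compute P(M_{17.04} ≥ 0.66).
P(M_{17.04} ≥ 0.66) = 2·P(B_{17.04} ≥ 0.66) = 2(1 − Φ(0.66/√17.04)) ≈ 0.8730

By the reflection principle for Brownian motion, P(M_t ≥ a) = 2 · P(B_t ≥ a) for a ≥ 0. Since B_t ~ N(0, t), P(B_t ≥ 0.66) = 1 − Φ(0.66/√t) = 1 − Φ(0.66/√17.04) = 1 − Φ(0.1599). So
  P(M_{17.04} ≥ 0.66) = 2(1 − Φ(0.1599)) ≈ 0.8730.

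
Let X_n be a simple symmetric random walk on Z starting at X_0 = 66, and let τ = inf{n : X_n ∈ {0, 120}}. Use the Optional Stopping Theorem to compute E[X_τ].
E[X_τ] = 66

X_n is a martingale and τ is a bounded-mean stopping time (indeed τ is finite a.s. with bounded expectation since the walk is in a bounded region). By the OST, E[X_τ] = E[X_0] = 66. Equivalently: E[X_τ] = 120 · P(hit 120 first) + 0 · P(hit 0 first) = 120 · (66/120) = 66.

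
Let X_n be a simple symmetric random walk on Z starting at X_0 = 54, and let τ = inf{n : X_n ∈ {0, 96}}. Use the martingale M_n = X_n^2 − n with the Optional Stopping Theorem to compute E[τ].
E[τ] = 2268

M_n = X_n^2 − n is a martingale (since E[X_{n+1}^2 | F_n] = X_n^2 + 1). By OST (τ has finite mean in a bounded region), E[M_τ] = E[M_0] = X_0^2 − 0 = 54^2 = 2916. Also E[M_τ] = E[X_τ^2] − E[τ]. The walk exits at 0 or 96, with P(hit 96 first) = 54/96, so E[X_τ^2] = 96^2 · 54/96 + 0 = 5184. Thus E[τ] = E[X_τ^2] − E[M_τ] = 5184 − 2916 = 2268 = 54(96 − 54) = 2268.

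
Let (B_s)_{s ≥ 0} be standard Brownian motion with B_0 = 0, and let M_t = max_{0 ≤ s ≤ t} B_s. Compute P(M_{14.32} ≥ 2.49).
P(M_{14.32} ≥ 2.49) = 2·P(B_{14.32} ≥ 2.49) = 2(1 − Φ(2.49/√14.32)) ≈ 0.5105

By the reflection principle for Brownian motion, P(M_t ≥ a) = 2 · P(B_t ≥ a) for a ≥ 0. Since B_t ~ N(0, t), P(B_t ≥ 2.49) = 1 − Φ(2.49/√t) = 1 − Φ(2.49/√14.32) = 1 − Φ(0.6580). So
  P(M_{14.32} ≥ 2.49) = 2(1 − Φ(0.6580)) ≈ 0.5105.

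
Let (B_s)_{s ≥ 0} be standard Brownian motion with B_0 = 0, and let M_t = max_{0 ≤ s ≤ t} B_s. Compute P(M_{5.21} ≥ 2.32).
P(M_{5.21} ≥ 2.32) = 2·P(B_{5.21} ≥ 2.32) = 2(1 − Φ(2.32/√5.21)) ≈ 0.3094

By the reflection principle for Brownian motion, P(M_t ≥ a) = 2 · P(B_t ≥ a) for a ≥ 0. Since B_t ~ N(0, t), P(B_t ≥ 2.32) = 1 − Φ(2.32/√t) = 1 − Φ(2.32/√5.21) = 1 − Φ(1.0164). So
  P(M_{5.21} ≥ 2.32) = 2(1 − Φ(1.0164)) ≈ 0.3094.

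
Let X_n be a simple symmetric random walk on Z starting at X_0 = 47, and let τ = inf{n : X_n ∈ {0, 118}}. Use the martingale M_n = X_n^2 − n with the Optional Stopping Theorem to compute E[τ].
E[τ] = 3337

M_n = X_n^2 − n is a martingale (since E[X_{n+1}^2 | F_n] = X_n^2 + 1). By OST (τ has finite mean in a bounded region), E[M_τ] = E[M_0] = X_0^2 − 0 = 47^2 = 2209. Also E[M_τ] = E[X_τ^2] − E[τ]. The walk exits at 0 or 118, with P(hit 118 first) = 47/118, so E[X_τ^2] = 118^2 · 47/118 + 0 = 5546. Thus E[τ] = E[X_τ^2] − E[M_τ] = 5546 − 2209 = 3337 = 47(118 − 47) = 3337.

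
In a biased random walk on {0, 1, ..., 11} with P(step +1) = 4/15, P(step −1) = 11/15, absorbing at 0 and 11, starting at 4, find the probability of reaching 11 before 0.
P(hit 11 before 0) = (1 − (11/4)^4) / (1 − (11/4)^11) = 33669120/40758210901

Let u_k denote P(reach 11 before 0 | start at k). Boundary: u_0 = 0, u_11 = 1. Recurrence: u_k = 4/15·u_{k+1} + 11/15·u_{k-1} for 1 ≤ k ≤ 10. Try u_k = A + B·r^k with r = q/p = (11/15)/(4/15) = 11/4. Substitution satisfies the recurrence; boundary conditions give:
  u_k = (1 − r^k) / (1 − r^N) = (1 − (11/4)^4) / (1 − (11/4)^11) = 33669120/40758210901.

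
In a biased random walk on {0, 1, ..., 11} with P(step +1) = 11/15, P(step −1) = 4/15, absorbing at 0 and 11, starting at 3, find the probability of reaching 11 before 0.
P(hit 11 before 0) = (1 − (4/11)^3) / (1 − (4/11)^11) = 38798957461/40758210901

Let u_k denote P(reach 11 before 0 | start at k). Boundary: u_0 = 0, u_11 = 1. Recurrence: u_k = 11/15·u_{k+1} + 4/15·u_{k-1} for 1 ≤ k ≤ 10. Try u_k = A + B·r^k with r = q/p = (4/15)/(11/15) = 4/11. Substitution satisfies the recurrence; boundary conditions give:
  u_k = (1 − r^k) / (1 − r^N) = (1 − (4/11)^3) / (1 − (4/11)^11) = 38798957461/40758210901.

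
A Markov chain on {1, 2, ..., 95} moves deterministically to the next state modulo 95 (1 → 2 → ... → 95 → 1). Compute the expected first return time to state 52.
E[T_52 | X_0 = 52] = 95

The chain cycles deterministically, so starting at state 52 it returns in exactly 95 steps. Equivalently, the stationary distribution is uniform π_j = 1/95 for every state j, so by Kac's formula E[T_52] = 1/π_52 = 95.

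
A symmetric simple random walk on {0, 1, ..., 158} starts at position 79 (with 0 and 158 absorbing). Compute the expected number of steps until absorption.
E[τ | X_0 = 79] = 6241

Let v_k = E[τ | X_0 = k]. Boundary: v_0 = v_158 = 0. Recurrence: v_k = 1 + (v_{k-1} + v_{k+1})/2 for 1 ≤ k ≤ 157. The particular solution to v_k − (v_{k-1} + v_{k+1})/2 = 1 is v_k = −k^2. Adding homogeneous solution A + B k and matching boundaries gives v_k = k (158 − k). Substituting k = 79: v_79 = 79 · 79 = 6241.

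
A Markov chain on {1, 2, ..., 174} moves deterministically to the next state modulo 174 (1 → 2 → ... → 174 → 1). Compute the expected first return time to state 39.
E[T_39 | X_0 = 39] = 174

The chain cycles deterministically, so starting at state 39 it returns in exactly 174 steps. Equivalently, the stationary distribution is uniform π_j = 1/174 for every state j, so by Kac's formula E[T_39] = 1/π_39 = 174.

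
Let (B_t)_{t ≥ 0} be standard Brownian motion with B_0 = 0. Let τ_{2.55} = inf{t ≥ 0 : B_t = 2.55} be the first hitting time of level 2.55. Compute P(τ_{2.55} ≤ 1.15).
P(τ_{2.55} ≤ 1.15) = 2(1 − Φ(2.55/√1.15)) = 2(1 − Φ(2.3779)) ≈ 0.0174

By the reflection principle for standard BM, P(τ_b ≤ t) = 2 · P(B_t ≥ b). Since B_t ~ N(0, t), P(B_t ≥ 2.55) = 1 − Φ(2.55/√t) = 1 − Φ(2.55/√1.15) = 1 − Φ(2.3779) ≈ 0.00871. Doubling: P(τ_{2.55} ≤ 1.15) ≈ 2 · 0.00871 = 0.01742 ≈ 0.0174.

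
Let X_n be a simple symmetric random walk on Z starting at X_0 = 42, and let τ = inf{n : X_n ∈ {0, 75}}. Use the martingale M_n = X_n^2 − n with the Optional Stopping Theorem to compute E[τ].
E[τ] = 1386

M_n = X_n^2 − n is a martingale (since E[X_{n+1}^2 | F_n] = X_n^2 + 1). By OST (τ has finite mean in a bounded region), E[M_τ] = E[M_0] = X_0^2 − 0 = 42^2 = 1764. Also E[M_τ] = E[X_τ^2] − E[τ]. The walk exits at 0 or 75, with P(hit 75 first) = 42/75, so E[X_τ^2] = 75^2 · 42/75 + 0 = 3150. Thus E[τ] = E[X_τ^2] − E[M_τ] = 3150 − 1764 = 1386 = 42(75 − 42) = 1386.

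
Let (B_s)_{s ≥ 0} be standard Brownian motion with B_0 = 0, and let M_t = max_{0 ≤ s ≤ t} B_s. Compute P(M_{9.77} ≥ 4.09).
P(M_{9.77} ≥ 4.09) = 2·P(B_{9.77} ≥ 4.09) = 2(1 − Φ(4.09/√9.77)) ≈ 0.1907

By the reflection principle for Brownian motion, P(M_t ≥ a) = 2 · P(B_t ≥ a) for a ≥ 0. Since B_t ~ N(0, t), P(B_t ≥ 4.09) = 1 − Φ(4.09/√t) = 1 − Φ(4.09/√9.77) = 1 − Φ(1.3085). So
  P(M_{9.77} ≥ 4.09) = 2(1 − Φ(1.3085)) ≈ 0.1907.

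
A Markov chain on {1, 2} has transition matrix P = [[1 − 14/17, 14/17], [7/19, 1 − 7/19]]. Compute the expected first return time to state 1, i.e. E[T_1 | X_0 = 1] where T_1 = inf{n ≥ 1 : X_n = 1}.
E[T_1 | X_0 = 1] = 1/π_1 = 55/17

For an irreducible recurrent Markov chain with stationary distribution π, E[T_i | X_0 = i] = 1/π_i (Kac's formula). Here π_1 = (7/19)/(14/17 + 7/19) = (7/19)/(385/323) = 17/55, so E[T_1 | X_0 = 1] = 1/π_1 = (14/17 + 7/19)/(7/19) = (385/323)/(7/19) = 55/17.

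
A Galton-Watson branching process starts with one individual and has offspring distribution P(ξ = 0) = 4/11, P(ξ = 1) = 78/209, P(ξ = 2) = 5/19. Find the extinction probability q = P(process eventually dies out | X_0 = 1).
q = 1

Mean offspring μ = 0·4/11 + 1·78/209 + 2·5/19 = 188/209 ≤ 1. For μ ≤ 1 with offspring not concentrated at 1, the Galton-Watson process goes extinct almost surely, so q = 1.
(Algebraic check: The pgf is f(s) = 4/11 + 78/209·s + 5/19·s². The extinction probability q is the smallest fixed point of f in [0, 1]. Setting s = f(s):
  5/19·s² + (78/209 − 1)·s + 4/11 = 0
  5/19·s² − (4/11 + 5/19)·s + 4/11 = 0
which factors as (s − 1)·(5/19·s − 4/11) = 0, giving roots s = 1 and s = (4/11)/(5/19) = 76/55. Since 76/55 ≥ 1, the smallest root in [0, 1] is s = 1.)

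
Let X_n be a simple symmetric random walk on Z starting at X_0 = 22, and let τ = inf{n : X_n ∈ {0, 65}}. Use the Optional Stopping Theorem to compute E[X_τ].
E[X_τ] = 22

X_n is a martingale and τ is a bounded-mean stopping time (indeed τ is finite a.s. with bounded expectation since the walk is in a bounded region). By the OST, E[X_τ] = E[X_0] = 22. Equivalently: E[X_τ] = 65 · P(hit 65 first) + 0 · P(hit 0 first) = 65 · (22/65) = 22.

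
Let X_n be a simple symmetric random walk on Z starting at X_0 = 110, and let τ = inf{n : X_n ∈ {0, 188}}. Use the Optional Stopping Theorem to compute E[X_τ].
E[X_τ] = 110

X_n is a martingale and τ is a bounded-mean stopping time (indeed τ is finite a.s. with bounded expectation since the walk is in a bounded region). By the OST, E[X_τ] = E[X_0] = 110. Equivalently: E[X_τ] = 188 · P(hit 188 first) + 0 · P(hit 0 first) = 188 · (110/188) = 110.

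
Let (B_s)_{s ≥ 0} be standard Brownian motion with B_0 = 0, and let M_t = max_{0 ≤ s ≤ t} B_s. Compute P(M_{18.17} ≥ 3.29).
P(M_{18.17} ≥ 3.29) = 2·P(B_{18.17} ≥ 3.29) = 2(1 − Φ(3.29/√18.17)) ≈ 0.4402

By the reflection principle for Brownian motion, P(M_t ≥ a) = 2 · P(B_t ≥ a) for a ≥ 0. Since B_t ~ N(0, t), P(B_t ≥ 3.29) = 1 − Φ(3.29/√t) = 1 − Φ(3.29/√18.17) = 1 − Φ(0.7718). So
  P(M_{18.17} ≥ 3.29) = 2(1 − Φ(0.7718)) ≈ 0.4402.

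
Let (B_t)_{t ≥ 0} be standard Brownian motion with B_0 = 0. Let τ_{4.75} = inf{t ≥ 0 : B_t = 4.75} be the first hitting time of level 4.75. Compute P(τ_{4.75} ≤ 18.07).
P(τ_{4.75} ≤ 18.07) = 2(1 − Φ(4.75/√18.07)) = 2(1 − Φ(1.1174)) ≈ 0.2638

By the reflection principle for standard BM, P(τ_b ≤ t) = 2 · P(B_t ≥ b). Since B_t ~ N(0, t), P(B_t ≥ 4.75) = 1 − Φ(4.75/√t) = 1 − Φ(4.75/√18.07) = 1 − Φ(1.1174) ≈ 0.13191. Doubling: P(τ_{4.75} ≤ 18.07) ≈ 2 · 0.13191 = 0.26382 ≈ 0.2638.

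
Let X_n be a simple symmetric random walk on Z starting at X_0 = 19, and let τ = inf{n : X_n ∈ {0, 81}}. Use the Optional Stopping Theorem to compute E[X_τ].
E[X_τ] = 19

X_n is a martingale and τ is a bounded-mean stopping time (indeed τ is finite a.s. with bounded expectation since the walk is in a bounded region). By the OST, E[X_τ] = E[X_0] = 19. Equivalently: E[X_τ] = 81 · P(hit 81 first) + 0 · P(hit 0 first) = 81 · (19/81) = 19.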